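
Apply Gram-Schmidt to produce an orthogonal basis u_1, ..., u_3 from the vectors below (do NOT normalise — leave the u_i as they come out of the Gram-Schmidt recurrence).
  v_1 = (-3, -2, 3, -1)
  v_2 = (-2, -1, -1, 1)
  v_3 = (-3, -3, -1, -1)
Orthogonal basis:
  u_1 = (-3, -2, 3, -1)
  u_2 = (-34/23, -15/23, -35/23, 27/23)
  u_3 = (8/29, -34/29, -31/29, -49/29)

Apply the Gram-Schmidt recurrence
  u_1 = v_1
  u_i = v_i − Σ_{j<i} ((v_i · u_j) / (u_j · u_j)) · u_j.

Step by step this gives:
  u_1 = (-3, -2, 3, -1)
  u_2 = (-34/23, -15/23, -35/23, 27/23)
  u_3 = (8/29, -34/29, -31/29, -49/29)

Orthogonality check:
  u_2 · u_1 = 0 (should be 0)
  u_3 · u_1 = 0 (should be 0)
  u_3 · u_2 = 0 (should be 0)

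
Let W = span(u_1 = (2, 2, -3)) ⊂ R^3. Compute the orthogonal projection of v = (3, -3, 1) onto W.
proj_W(v) = (-6/17, -6/17, 9/17)

Set up U = [u_1 | ... | u_1] ∈ R^(3×1). The projector onto W = col(U) is P = U (U^T U)^(-1) U^T.
Compute U^T U =
  [17],
and U^T v = (-3).
Solve U^T U · c = U^T v for the coefficients: c = (-3/17). The projection is proj_W(v) = U c.
Check: (v - proj_W(v)) · u_1 = 0  (should be 0).
Result: proj_W(v) = (-6/17, -6/17, 9/17).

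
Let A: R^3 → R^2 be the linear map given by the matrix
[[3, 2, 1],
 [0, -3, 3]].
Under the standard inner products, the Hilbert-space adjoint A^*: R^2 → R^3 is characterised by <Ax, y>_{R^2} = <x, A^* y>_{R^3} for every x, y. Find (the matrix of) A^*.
A^* = A^T =
[[3, 0],
 [2, -3],
 [1, 3]]

For real matrices with standard dot products, the defining identity <Ax, y> = <x, A^* y> gives (Ax)^T y = x^T (A^*) y, i.e. x^T A^T y = x^T (A^*) y. Since this holds for all x, y, we must have A^* = A^T. Therefore
A^* =
[[3, 0],
 [2, -3],
 [1, 3]].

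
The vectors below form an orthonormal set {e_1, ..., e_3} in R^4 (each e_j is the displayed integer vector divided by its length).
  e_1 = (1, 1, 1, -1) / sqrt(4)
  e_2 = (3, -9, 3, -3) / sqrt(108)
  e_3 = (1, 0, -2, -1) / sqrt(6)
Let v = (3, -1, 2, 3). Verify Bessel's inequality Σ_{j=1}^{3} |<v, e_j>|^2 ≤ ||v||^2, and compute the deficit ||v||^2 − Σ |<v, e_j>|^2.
Σ |<v, e_j>|^2 = 5; ||v||^2 = 23; deficit = 18

Write each e_j = u_j / sqrt(<u_j, u_j>) where u_j is the displayed integer vector. Then <v, e_j> = <v, u_j> / sqrt(<u_j, u_j>), so |<v, e_j>|^2 = <v, u_j>^2 / <u_j, u_j>.
Coefficients: <v, e_1> = 1/sqrt(4), <v, e_2> = 15/sqrt(108), <v, e_3> = -4/sqrt(6).
Square and sum: Σ |<v, e_j>|^2 = 5.
Compute ||v||^2 = v·v = 23.
Deficit = 23 − 5 = 18 ≥ 0, confirming Bessel's inequality. (The deficit equals ||v − Σ <v,e_j> e_j||^2, the squared distance from v to span{e_j}.)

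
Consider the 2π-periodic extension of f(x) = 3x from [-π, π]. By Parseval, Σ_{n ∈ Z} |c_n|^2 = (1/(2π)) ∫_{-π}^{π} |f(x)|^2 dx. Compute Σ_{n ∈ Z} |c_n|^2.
Σ |c_n|^2 = 3π^2

Expand and integrate term by term over [-π, π]:
  ∫ (3x)^2 dx = 9·(2π^3/3); ∫ 2·3·(0)·x dx = 0 (odd integrand); ∫ 0^2 dx = 0·2π.
So (1/(2π)) ∫_{-π}^{π} (3x)^2 dx = 9π^2/3 + 0 = 3π^2.
Parseval ⇒ Σ |c_n|^2 = 3π^2.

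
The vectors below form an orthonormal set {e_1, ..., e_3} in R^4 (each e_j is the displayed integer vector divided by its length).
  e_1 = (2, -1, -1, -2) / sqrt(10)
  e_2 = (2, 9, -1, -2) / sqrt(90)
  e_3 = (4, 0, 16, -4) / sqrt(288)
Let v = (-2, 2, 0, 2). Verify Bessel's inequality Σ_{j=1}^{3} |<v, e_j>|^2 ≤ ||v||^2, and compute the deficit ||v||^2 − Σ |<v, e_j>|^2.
Σ |<v, e_j>|^2 = 12; ||v||^2 = 12; deficit = 0

Write each e_j = u_j / sqrt(<u_j, u_j>) where u_j is the displayed integer vector. Then <v, e_j> = <v, u_j> / sqrt(<u_j, u_j>), so |<v, e_j>|^2 = <v, u_j>^2 / <u_j, u_j>.
Coefficients: <v, e_1> = -10/sqrt(10), <v, e_2> = 10/sqrt(90), <v, e_3> = -16/sqrt(288).
Square and sum: Σ |<v, e_j>|^2 = 12.
Compute ||v||^2 = v·v = 12.
Deficit = 12 − 12 = 0 ≥ 0, confirming Bessel's inequality. (The deficit equals ||v − Σ <v,e_j> e_j||^2, the squared distance from v to span{e_j}.)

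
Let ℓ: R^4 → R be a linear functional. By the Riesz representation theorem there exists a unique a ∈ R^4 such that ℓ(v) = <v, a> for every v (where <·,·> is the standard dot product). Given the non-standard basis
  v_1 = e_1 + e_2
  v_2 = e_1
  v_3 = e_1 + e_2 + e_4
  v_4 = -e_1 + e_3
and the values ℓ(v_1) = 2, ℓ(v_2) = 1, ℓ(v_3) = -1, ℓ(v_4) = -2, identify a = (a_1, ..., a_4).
a = (1, 1, -1, -3)

Write a = (a_1, ..., a_4) in the standard basis. For each basis vector v_i, ℓ(v_i) = <v_i, a> is a linear equation in the a_j's. Collect the n equations into a matrix system V a = ℓ, where row i of V is v_i (expressed in the standard basis). Since V is invertible (lower-triangular with 1s on the diagonal, up to permutation), solve by back-substitution:
  V =
[[1, 1, 0, 0],
 [1, 0, 0, 0],
 [1, 1, 0, 1],
 [-1, 0, 1, 0]]
  V a = (2, 1, -1, -2)
Solving gives a = (1, 1, -1, -3).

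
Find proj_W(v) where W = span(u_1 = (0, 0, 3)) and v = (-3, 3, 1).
proj_W(v) = (0, 0, 1)

Set up U = [u_1 | ... | u_1] ∈ R^(3×1). The projector onto W = col(U) is P = U (U^T U)^(-1) U^T.
Compute U^T U =
  [9],
and U^T v = (3).
Solve U^T U · c = U^T v for the coefficients: c = (1/3). The projection is proj_W(v) = U c.
Check: (v - proj_W(v)) · u_1 = 0  (should be 0).
Result: proj_W(v) = (0, 0, 1).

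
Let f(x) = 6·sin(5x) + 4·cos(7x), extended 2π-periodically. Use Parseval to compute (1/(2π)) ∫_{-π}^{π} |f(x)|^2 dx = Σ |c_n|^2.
Σ |c_n|^2 = 26

Expand |f|^2 and use orthogonality of {sin(nx), cos(mx)} on [-π, π]:
  ∫_{-π}^{π} sin(nx)^2 dx = π, ∫ cos(mx)^2 dx = π, and cross terms integrate to 0.
So ∫_{-π}^{π} f(x)^2 dx = 6^2 · π + 4^2 · π = (36 + 16)π.
Divide by 2π: (36 + 16)/2 = 26.
By Parseval, this equals Σ |c_n|^2.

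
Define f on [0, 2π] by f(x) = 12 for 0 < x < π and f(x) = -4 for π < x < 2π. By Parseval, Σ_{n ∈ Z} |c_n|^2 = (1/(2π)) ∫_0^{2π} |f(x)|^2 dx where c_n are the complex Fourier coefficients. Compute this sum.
Σ |c_n|^2 = 80

Parseval equates the L^2 energy of f (normalised by 1/(2π)) with the ℓ^2 sum of its Fourier coefficients: (1/(2π)) ∫_0^{2π} |f|^2 = Σ |c_n|^2.
Compute the left side: (1/(2π)) [∫_0^π 12^2 dx + ∫_π^{2π} (-4)^2 dx] = (1/(2π)) · (144π + 16π) = (144 + 16)/2 = 80.
So Σ_{n ∈ Z} |c_n|^2 = 80.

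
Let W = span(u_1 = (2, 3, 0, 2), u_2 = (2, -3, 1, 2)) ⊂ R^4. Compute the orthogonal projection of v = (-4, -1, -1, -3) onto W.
proj_W(v) = (-1078/305, -291/305, -221/305, -1078/305)

Set up U = [u_1 | ... | u_2] ∈ R^(4×2). The projector onto W = col(U) is P = U (U^T U)^(-1) U^T.
Compute U^T U =
  [17, -1]
  [-1, 18],
and U^T v = (-17, -12).
Solve U^T U · c = U^T v for the coefficients: c = (-318/305, -221/305). The projection is proj_W(v) = U c.
Check: (v - proj_W(v)) · u_1 = 0  (should be 0).
Check: (v - proj_W(v)) · u_2 = 0  (should be 0).
Result: proj_W(v) = (-1078/305, -291/305, -221/305, -1078/305).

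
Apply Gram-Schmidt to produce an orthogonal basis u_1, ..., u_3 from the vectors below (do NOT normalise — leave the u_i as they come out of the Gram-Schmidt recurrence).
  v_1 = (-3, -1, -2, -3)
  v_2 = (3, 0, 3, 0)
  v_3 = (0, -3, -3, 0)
Orthogonal basis:
  u_1 = (-3, -1, -2, -3)
  u_2 = (24/23, -15/23, 39/23, -45/23)
  u_3 = (11/7, -20/7, -11/7, 3/7)

Apply the Gram-Schmidt recurrence
  u_1 = v_1
  u_i = v_i − Σ_{j<i} ((v_i · u_j) / (u_j · u_j)) · u_j.

Step by step this gives:
  u_1 = (-3, -1, -2, -3)
  u_2 = (24/23, -15/23, 39/23, -45/23)
  u_3 = (11/7, -20/7, -11/7, 3/7)

Orthogonality check:
  u_2 · u_1 = 0 (should be 0)
  u_3 · u_1 = 0 (should be 0)
  u_3 · u_2 = 0 (should be 0)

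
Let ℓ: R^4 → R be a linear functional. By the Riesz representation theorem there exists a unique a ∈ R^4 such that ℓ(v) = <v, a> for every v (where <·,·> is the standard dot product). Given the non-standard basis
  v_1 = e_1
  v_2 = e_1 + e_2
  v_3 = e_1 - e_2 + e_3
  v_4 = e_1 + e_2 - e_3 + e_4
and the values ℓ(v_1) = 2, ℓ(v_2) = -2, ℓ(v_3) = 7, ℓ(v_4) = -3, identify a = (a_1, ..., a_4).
a = (2, -4, 1, 0)

Write a = (a_1, ..., a_4) in the standard basis. For each basis vector v_i, ℓ(v_i) = <v_i, a> is a linear equation in the a_j's. Collect the n equations into a matrix system V a = ℓ, where row i of V is v_i (expressed in the standard basis). Since V is invertible (lower-triangular with 1s on the diagonal, up to permutation), solve by back-substitution:
  V =
[[1, 0, 0, 0],
 [1, 1, 0, 0],
 [1, -1, 1, 0],
 [1, 1, -1, 1]]
  V a = (2, -2, 7, -3)
Solving gives a = (2, -4, 1, 0).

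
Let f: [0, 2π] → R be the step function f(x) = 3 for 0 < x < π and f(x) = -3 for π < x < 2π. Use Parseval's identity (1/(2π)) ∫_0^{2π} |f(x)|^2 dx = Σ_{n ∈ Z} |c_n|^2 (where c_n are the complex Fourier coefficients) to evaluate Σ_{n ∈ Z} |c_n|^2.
Σ |c_n|^2 = 9

Parseval equates the L^2 energy of f (normalised by 1/(2π)) with the ℓ^2 sum of its Fourier coefficients: (1/(2π)) ∫_0^{2π} |f|^2 = Σ |c_n|^2.
Compute the left side: (1/(2π)) [∫_0^π 3^2 dx + ∫_π^{2π} (-3)^2 dx] = (1/(2π)) · (9π + 9π) = (9 + 9)/2 = 9.
So Σ_{n ∈ Z} |c_n|^2 = 9.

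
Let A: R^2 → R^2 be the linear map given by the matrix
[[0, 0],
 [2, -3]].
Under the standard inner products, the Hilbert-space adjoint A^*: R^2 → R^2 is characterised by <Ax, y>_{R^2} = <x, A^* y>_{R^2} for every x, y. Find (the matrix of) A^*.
A^* = A^T =
[[0, 2],
 [0, -3]]

For real matrices with standard dot products, the defining identity <Ax, y> = <x, A^* y> gives (Ax)^T y = x^T (A^*) y, i.e. x^T A^T y = x^T (A^*) y. Since this holds for all x, y, we must have A^* = A^T. Therefore
A^* =
[[0, 2],
 [0, -3]].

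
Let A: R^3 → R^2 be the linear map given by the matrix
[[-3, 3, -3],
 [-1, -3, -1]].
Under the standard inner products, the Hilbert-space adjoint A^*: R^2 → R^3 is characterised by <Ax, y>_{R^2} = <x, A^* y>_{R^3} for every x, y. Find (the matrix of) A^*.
A^* = A^T =
[[-3, -1],
 [3, -3],
 [-3, -1]]

For real matrices with standard dot products, the defining identity <Ax, y> = <x, A^* y> gives (Ax)^T y = x^T (A^*) y, i.e. x^T A^T y = x^T (A^*) y. Since this holds for all x, y, we must have A^* = A^T. Therefore
A^* =
[[-3, -1],
 [3, -3],
 [-3, -1]].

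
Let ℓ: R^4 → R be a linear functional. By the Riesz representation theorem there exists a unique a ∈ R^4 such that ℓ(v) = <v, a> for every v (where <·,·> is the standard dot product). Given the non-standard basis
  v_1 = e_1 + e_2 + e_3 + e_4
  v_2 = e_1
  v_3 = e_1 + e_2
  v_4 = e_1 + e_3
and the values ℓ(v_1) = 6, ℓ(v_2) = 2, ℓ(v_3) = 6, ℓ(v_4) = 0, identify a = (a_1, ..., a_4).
a = (2, 4, -2, 2)

Write a = (a_1, ..., a_4) in the standard basis. For each basis vector v_i, ℓ(v_i) = <v_i, a> is a linear equation in the a_j's. Collect the n equations into a matrix system V a = ℓ, where row i of V is v_i (expressed in the standard basis). Since V is invertible (lower-triangular with 1s on the diagonal, up to permutation), solve by back-substitution:
  V =
[[1, 1, 1, 1],
 [1, 0, 0, 0],
 [1, 1, 0, 0],
 [1, 0, 1, 0]]
  V a = (6, 2, 6, 0)
Solving gives a = (2, 4, -2, 2).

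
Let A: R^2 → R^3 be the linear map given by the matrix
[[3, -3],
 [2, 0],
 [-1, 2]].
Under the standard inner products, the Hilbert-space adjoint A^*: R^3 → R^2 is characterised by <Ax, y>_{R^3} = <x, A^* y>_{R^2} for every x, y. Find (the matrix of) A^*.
A^* = A^T =
[[3, 2, -1],
 [-3, 0, 2]]

For real matrices with standard dot products, the defining identity <Ax, y> = <x, A^* y> gives (Ax)^T y = x^T (A^*) y, i.e. x^T A^T y = x^T (A^*) y. Since this holds for all x, y, we must have A^* = A^T. Therefore
A^* =
[[3, 2, -1],
 [-3, 0, 2]].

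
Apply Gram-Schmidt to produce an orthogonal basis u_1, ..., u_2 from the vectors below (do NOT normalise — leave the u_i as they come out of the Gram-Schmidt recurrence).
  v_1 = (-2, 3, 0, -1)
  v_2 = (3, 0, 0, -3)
Orthogonal basis:
  u_1 = (-2, 3, 0, -1)
  u_2 = (18/7, 9/14, 0, -45/14)

Apply the Gram-Schmidt recurrence
  u_1 = v_1
  u_i = v_i − Σ_{j<i} ((v_i · u_j) / (u_j · u_j)) · u_j.

Step by step this gives:
  u_1 = (-2, 3, 0, -1)
  u_2 = (18/7, 9/14, 0, -45/14)

Orthogonality check:
  u_2 · u_1 = 0 (should be 0)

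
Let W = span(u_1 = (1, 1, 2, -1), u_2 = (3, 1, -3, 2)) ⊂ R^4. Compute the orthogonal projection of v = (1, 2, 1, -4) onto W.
proj_W(v) = (33/29, 177/145, 384/145, -39/29)

Set up U = [u_1 | ... | u_2] ∈ R^(4×2). The projector onto W = col(U) is P = U (U^T U)^(-1) U^T.
Compute U^T U =
  [7, -4]
  [-4, 23],
and U^T v = (9, -6).
Solve U^T U · c = U^T v for the coefficients: c = (183/145, -6/145). The projection is proj_W(v) = U c.
Check: (v - proj_W(v)) · u_1 = 0  (should be 0).
Check: (v - proj_W(v)) · u_2 = 0  (should be 0).
Result: proj_W(v) = (33/29, 177/145, 384/145, -39/29).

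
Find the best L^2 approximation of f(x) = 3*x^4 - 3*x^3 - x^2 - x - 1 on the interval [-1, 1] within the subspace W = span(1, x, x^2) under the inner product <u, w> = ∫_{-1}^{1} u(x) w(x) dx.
g(x) = 11*x^2/7 - 14*x/5 - 44/35

The best approximation g ∈ W is the orthogonal projection of f onto W. Writing g = a_0 + a_1 x + a_2 x^2, the coefficients solve the normal equations G · a = b where
  G_{ij} = <φ_i, φ_j> and b_i = <f, φ_i>, with φ_0 = 1, φ_1 = x, φ_2 = x^2.
G =
  [2, 0, 2/3]
  [0, 2/3, 0]
  [2/3, 0, 2/5],
b = (-22/15, -28/15, -22/105).
Solving gives a_0 = -44/35, a_1 = -14/5, a_2 = 11/7, so
  g(x) = 11*x^2/7 - 14*x/5 - 44/35.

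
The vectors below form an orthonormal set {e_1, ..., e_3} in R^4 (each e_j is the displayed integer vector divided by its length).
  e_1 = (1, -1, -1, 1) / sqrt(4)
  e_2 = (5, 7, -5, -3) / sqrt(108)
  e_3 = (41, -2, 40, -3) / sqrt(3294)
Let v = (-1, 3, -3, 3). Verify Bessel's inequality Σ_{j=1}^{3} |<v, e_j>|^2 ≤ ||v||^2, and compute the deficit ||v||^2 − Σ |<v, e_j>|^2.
Σ |<v, e_j>|^2 = 908/61; ||v||^2 = 28; deficit = 800/61

Write each e_j = u_j / sqrt(<u_j, u_j>) where u_j is the displayed integer vector. Then <v, e_j> = <v, u_j> / sqrt(<u_j, u_j>), so |<v, e_j>|^2 = <v, u_j>^2 / <u_j, u_j>.
Coefficients: <v, e_1> = 2/sqrt(4), <v, e_2> = 22/sqrt(108), <v, e_3> = -176/sqrt(3294).
Square and sum: Σ |<v, e_j>|^2 = 908/61.
Compute ||v||^2 = v·v = 28.
Deficit = 28 − 908/61 = 800/61 ≥ 0, confirming Bessel's inequality. (The deficit equals ||v − Σ <v,e_j> e_j||^2, the squared distance from v to span{e_j}.)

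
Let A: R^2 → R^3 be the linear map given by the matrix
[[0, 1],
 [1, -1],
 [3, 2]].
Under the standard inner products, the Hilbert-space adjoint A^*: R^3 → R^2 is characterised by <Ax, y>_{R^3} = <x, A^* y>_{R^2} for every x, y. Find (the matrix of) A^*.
A^* = A^T =
[[0, 1, 3],
 [1, -1, 2]]

For real matrices with standard dot products, the defining identity <Ax, y> = <x, A^* y> gives (Ax)^T y = x^T (A^*) y, i.e. x^T A^T y = x^T (A^*) y. Since this holds for all x, y, we must have A^* = A^T. Therefore
A^* =
[[0, 1, 3],
 [1, -1, 2]].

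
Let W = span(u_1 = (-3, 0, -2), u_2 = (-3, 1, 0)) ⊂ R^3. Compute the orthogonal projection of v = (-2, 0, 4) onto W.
proj_W(v) = (-66/49, 96/49, 148/49)

Set up U = [u_1 | ... | u_2] ∈ R^(3×2). The projector onto W = col(U) is P = U (U^T U)^(-1) U^T.
Compute U^T U =
  [13, 9]
  [9, 10],
and U^T v = (-2, 6).
Solve U^T U · c = U^T v for the coefficients: c = (-74/49, 96/49). The projection is proj_W(v) = U c.
Check: (v - proj_W(v)) · u_1 = 0  (should be 0).
Check: (v - proj_W(v)) · u_2 = 0  (should be 0).
Result: proj_W(v) = (-66/49, 96/49, 148/49).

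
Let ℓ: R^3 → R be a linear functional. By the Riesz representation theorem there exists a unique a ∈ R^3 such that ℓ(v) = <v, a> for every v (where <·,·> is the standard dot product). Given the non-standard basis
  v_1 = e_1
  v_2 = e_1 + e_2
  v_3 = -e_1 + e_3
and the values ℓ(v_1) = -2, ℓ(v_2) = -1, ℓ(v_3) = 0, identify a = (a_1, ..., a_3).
a = (-2, 1, -2)

Write a = (a_1, ..., a_3) in the standard basis. For each basis vector v_i, ℓ(v_i) = <v_i, a> is a linear equation in the a_j's. Collect the n equations into a matrix system V a = ℓ, where row i of V is v_i (expressed in the standard basis). Since V is invertible (lower-triangular with 1s on the diagonal, up to permutation), solve by back-substitution:
  V =
[[1, 0, 0],
 [1, 1, 0],
 [-1, 0, 1]]
  V a = (-2, -1, 0)
Solving gives a = (-2, 1, -2).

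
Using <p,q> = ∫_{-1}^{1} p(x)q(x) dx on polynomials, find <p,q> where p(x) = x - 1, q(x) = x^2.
<p,q> = -2/3

Expand the product: p(x)·q(x) = x^3 - x^2.
∫_{-1}^{1} of each monomial x^k gives [2/(k+1) if k even, 0 if k odd]. Integrating term-by-term (or equivalently evaluating the antiderivative F(x) = x^4/4 - x^3/3 at the endpoints):
  F(1) − F(−1) = -1/12 − (7/12) = -2/3.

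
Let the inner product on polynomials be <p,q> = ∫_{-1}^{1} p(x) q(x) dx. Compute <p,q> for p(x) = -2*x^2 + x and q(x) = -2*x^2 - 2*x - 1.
<p,q> = 8/5

Expand the product: p(x)·q(x) = 4*x^4 + 2*x^3 - x.
∫_{-1}^{1} of each monomial x^k gives [2/(k+1) if k even, 0 if k odd]. Integrating term-by-term (or equivalently evaluating the antiderivative F(x) = 4*x^5/5 + x^4/2 - x^2/2 at the endpoints):
  F(1) − F(−1) = 4/5 − (-4/5) = 8/5.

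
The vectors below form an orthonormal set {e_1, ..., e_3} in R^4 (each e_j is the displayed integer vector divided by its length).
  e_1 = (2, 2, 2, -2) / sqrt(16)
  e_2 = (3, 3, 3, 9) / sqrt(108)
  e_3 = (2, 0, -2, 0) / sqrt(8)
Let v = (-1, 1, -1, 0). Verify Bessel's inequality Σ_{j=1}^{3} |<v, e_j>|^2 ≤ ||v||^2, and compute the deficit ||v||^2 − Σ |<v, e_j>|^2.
Σ |<v, e_j>|^2 = 1/3; ||v||^2 = 3; deficit = 8/3

Write each e_j = u_j / sqrt(<u_j, u_j>) where u_j is the displayed integer vector. Then <v, e_j> = <v, u_j> / sqrt(<u_j, u_j>), so |<v, e_j>|^2 = <v, u_j>^2 / <u_j, u_j>.
Coefficients: <v, e_1> = -2/sqrt(16), <v, e_2> = -3/sqrt(108), <v, e_3> = 0/sqrt(8).
Square and sum: Σ |<v, e_j>|^2 = 1/3.
Compute ||v||^2 = v·v = 3.
Deficit = 3 − 1/3 = 8/3 ≥ 0, confirming Bessel's inequality. (The deficit equals ||v − Σ <v,e_j> e_j||^2, the squared distance from v to span{e_j}.)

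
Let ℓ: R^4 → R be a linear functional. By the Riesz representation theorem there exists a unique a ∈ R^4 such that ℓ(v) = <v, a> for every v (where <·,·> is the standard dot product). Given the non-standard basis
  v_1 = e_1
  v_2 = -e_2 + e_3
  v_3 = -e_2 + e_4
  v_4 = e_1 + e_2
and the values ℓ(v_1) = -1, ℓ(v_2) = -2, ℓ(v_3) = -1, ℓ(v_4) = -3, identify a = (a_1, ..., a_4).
a = (-1, -2, -4, -3)

Write a = (a_1, ..., a_4) in the standard basis. For each basis vector v_i, ℓ(v_i) = <v_i, a> is a linear equation in the a_j's. Collect the n equations into a matrix system V a = ℓ, where row i of V is v_i (expressed in the standard basis). Since V is invertible (lower-triangular with 1s on the diagonal, up to permutation), solve by back-substitution:
  V =
[[1, 0, 0, 0],
 [0, -1, 1, 0],
 [0, -1, 0, 1],
 [1, 1, 0, 0]]
  V a = (-1, -2, -1, -3)
Solving gives a = (-1, -2, -4, -3).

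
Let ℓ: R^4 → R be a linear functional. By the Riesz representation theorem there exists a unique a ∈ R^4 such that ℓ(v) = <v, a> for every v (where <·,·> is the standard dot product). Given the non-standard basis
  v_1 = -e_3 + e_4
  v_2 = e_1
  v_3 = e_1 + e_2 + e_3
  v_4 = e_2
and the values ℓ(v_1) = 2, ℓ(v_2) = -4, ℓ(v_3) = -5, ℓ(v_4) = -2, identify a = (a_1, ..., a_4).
a = (-4, -2, 1, 3)

Write a = (a_1, ..., a_4) in the standard basis. For each basis vector v_i, ℓ(v_i) = <v_i, a> is a linear equation in the a_j's. Collect the n equations into a matrix system V a = ℓ, where row i of V is v_i (expressed in the standard basis). Since V is invertible (lower-triangular with 1s on the diagonal, up to permutation), solve by back-substitution:
  V =
[[0, 0, -1, 1],
 [1, 0, 0, 0],
 [1, 1, 1, 0],
 [0, 1, 0, 0]]
  V a = (2, -4, -5, -2)
Solving gives a = (-4, -2, 1, 3).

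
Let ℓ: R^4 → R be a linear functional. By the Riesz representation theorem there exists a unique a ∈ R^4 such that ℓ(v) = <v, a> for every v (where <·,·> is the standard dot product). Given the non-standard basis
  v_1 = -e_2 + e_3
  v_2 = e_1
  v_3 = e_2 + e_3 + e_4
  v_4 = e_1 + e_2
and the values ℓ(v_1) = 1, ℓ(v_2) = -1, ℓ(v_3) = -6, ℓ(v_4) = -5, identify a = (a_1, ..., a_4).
a = (-1, -4, -3, 1)

Write a = (a_1, ..., a_4) in the standard basis. For each basis vector v_i, ℓ(v_i) = <v_i, a> is a linear equation in the a_j's. Collect the n equations into a matrix system V a = ℓ, where row i of V is v_i (expressed in the standard basis). Since V is invertible (lower-triangular with 1s on the diagonal, up to permutation), solve by back-substitution:
  V =
[[0, -1, 1, 0],
 [1, 0, 0, 0],
 [0, 1, 1, 1],
 [1, 1, 0, 0]]
  V a = (1, -1, -6, -5)
Solving gives a = (-1, -4, -3, 1).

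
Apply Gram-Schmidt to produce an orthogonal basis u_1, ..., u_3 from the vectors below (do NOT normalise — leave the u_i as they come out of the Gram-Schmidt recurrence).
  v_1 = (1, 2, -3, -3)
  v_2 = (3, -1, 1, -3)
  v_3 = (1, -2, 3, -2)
Orthogonal basis:
  u_1 = (1, 2, -3, -3)
  u_2 = (62/23, -37/23, 44/23, -48/23)
  u_3 = (-463/411, -22/411, 215/411, -128/137)

Apply the Gram-Schmidt recurrence
  u_1 = v_1
  u_i = v_i − Σ_{j<i} ((v_i · u_j) / (u_j · u_j)) · u_j.

Step by step this gives:
  u_1 = (1, 2, -3, -3)
  u_2 = (62/23, -37/23, 44/23, -48/23)
  u_3 = (-463/411, -22/411, 215/411, -128/137)

Orthogonality check:
  u_2 · u_1 = 0 (should be 0)
  u_3 · u_1 = 0 (should be 0)
  u_3 · u_2 = 0 (should be 0)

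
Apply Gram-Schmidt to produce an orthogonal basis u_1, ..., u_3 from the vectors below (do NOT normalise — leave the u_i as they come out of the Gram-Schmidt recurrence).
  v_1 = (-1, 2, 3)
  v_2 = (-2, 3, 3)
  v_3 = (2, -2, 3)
Orthogonal basis:
  u_1 = (-1, 2, 3)
  u_2 = (-11/14, 4/7, -9/14)
  u_3 = (-9/19, -9/19, 3/19)

Apply the Gram-Schmidt recurrence
  u_1 = v_1
  u_i = v_i − Σ_{j<i} ((v_i · u_j) / (u_j · u_j)) · u_j.

Step by step this gives:
  u_1 = (-1, 2, 3)
  u_2 = (-11/14, 4/7, -9/14)
  u_3 = (-9/19, -9/19, 3/19)

Orthogonality check:
  u_2 · u_1 = 0 (should be 0)
  u_3 · u_1 = 0 (should be 0)
  u_3 · u_2 = 0 (should be 0)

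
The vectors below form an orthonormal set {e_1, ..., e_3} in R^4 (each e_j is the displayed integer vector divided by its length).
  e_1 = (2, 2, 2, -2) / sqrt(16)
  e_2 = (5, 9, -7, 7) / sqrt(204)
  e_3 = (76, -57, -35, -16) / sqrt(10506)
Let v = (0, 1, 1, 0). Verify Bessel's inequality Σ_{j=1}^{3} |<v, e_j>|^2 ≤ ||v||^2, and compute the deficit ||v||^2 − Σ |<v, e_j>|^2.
Σ |<v, e_j>|^2 = 188/103; ||v||^2 = 2; deficit = 18/103

Write each e_j = u_j / sqrt(<u_j, u_j>) where u_j is the displayed integer vector. Then <v, e_j> = <v, u_j> / sqrt(<u_j, u_j>), so |<v, e_j>|^2 = <v, u_j>^2 / <u_j, u_j>.
Coefficients: <v, e_1> = 4/sqrt(16), <v, e_2> = 2/sqrt(204), <v, e_3> = -92/sqrt(10506).
Square and sum: Σ |<v, e_j>|^2 = 188/103.
Compute ||v||^2 = v·v = 2.
Deficit = 2 − 188/103 = 18/103 ≥ 0, confirming Bessel's inequality. (The deficit equals ||v − Σ <v,e_j> e_j||^2, the squared distance from v to span{e_j}.)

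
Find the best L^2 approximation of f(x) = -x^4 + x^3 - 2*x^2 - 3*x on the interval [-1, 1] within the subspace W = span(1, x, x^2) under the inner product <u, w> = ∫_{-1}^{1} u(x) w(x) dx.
g(x) = -20*x^2/7 - 12*x/5 + 3/35

The best approximation g ∈ W is the orthogonal projection of f onto W. Writing g = a_0 + a_1 x + a_2 x^2, the coefficients solve the normal equations G · a = b where
  G_{ij} = <φ_i, φ_j> and b_i = <f, φ_i>, with φ_0 = 1, φ_1 = x, φ_2 = x^2.
G =
  [2, 0, 2/3]
  [0, 2/3, 0]
  [2/3, 0, 2/5],
b = (-26/15, -8/5, -38/35).
Solving gives a_0 = 3/35, a_1 = -12/5, a_2 = -20/7, so
  g(x) = -20*x^2/7 - 12*x/5 + 3/35.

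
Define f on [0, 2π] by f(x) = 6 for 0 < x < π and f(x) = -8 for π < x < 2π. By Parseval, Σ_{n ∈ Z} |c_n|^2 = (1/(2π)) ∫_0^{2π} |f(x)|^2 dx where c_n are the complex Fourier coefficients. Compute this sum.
Σ |c_n|^2 = 50

Parseval equates the L^2 energy of f (normalised by 1/(2π)) with the ℓ^2 sum of its Fourier coefficients: (1/(2π)) ∫_0^{2π} |f|^2 = Σ |c_n|^2.
Compute the left side: (1/(2π)) [∫_0^π 6^2 dx + ∫_π^{2π} (-8)^2 dx] = (1/(2π)) · (36π + 64π) = (36 + 64)/2 = 50.
So Σ_{n ∈ Z} |c_n|^2 = 50.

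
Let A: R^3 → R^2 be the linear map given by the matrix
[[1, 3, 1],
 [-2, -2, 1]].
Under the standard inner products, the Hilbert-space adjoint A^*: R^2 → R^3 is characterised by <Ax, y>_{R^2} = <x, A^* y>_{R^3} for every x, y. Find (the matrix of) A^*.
A^* = A^T =
[[1, -2],
 [3, -2],
 [1, 1]]

For real matrices with standard dot products, the defining identity <Ax, y> = <x, A^* y> gives (Ax)^T y = x^T (A^*) y, i.e. x^T A^T y = x^T (A^*) y. Since this holds for all x, y, we must have A^* = A^T. Therefore
A^* =
[[1, -2],
 [3, -2],
 [1, 1]].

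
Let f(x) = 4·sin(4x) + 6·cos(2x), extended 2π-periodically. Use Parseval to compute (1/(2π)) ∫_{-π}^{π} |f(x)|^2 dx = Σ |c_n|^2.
Σ |c_n|^2 = 26

Expand |f|^2 and use orthogonality of {sin(nx), cos(mx)} on [-π, π]:
  ∫_{-π}^{π} sin(nx)^2 dx = π, ∫ cos(mx)^2 dx = π, and cross terms integrate to 0.
So ∫_{-π}^{π} f(x)^2 dx = 4^2 · π + 6^2 · π = (16 + 36)π.
Divide by 2π: (16 + 36)/2 = 26.
By Parseval, this equals Σ |c_n|^2.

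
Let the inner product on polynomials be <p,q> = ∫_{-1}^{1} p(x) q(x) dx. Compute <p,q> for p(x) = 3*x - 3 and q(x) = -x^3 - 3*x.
<p,q> = -36/5

Expand the product: p(x)·q(x) = -3*x^4 + 3*x^3 - 9*x^2 + 9*x.
∫_{-1}^{1} of each monomial x^k gives [2/(k+1) if k even, 0 if k odd]. Integrating term-by-term (or equivalently evaluating the antiderivative F(x) = -3*x^5/5 + 3*x^4/4 - 3*x^3 + 9*x^2/2 at the endpoints):
  F(1) − F(−1) = 33/20 − (177/20) = -36/5.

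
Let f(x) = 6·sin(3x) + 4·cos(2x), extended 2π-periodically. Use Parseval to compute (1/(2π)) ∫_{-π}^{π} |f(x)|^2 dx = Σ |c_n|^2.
Σ |c_n|^2 = 26

Expand |f|^2 and use orthogonality of {sin(nx), cos(mx)} on [-π, π]:
  ∫_{-π}^{π} sin(nx)^2 dx = π, ∫ cos(mx)^2 dx = π, and cross terms integrate to 0.
So ∫_{-π}^{π} f(x)^2 dx = 6^2 · π + 4^2 · π = (36 + 16)π.
Divide by 2π: (36 + 16)/2 = 26.
By Parseval, this equals Σ |c_n|^2.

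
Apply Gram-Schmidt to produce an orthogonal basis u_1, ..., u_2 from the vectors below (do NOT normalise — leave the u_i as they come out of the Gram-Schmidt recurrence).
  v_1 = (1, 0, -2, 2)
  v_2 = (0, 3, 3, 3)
Orthogonal basis:
  u_1 = (1, 0, -2, 2)
  u_2 = (0, 3, 3, 3)

Apply the Gram-Schmidt recurrence
  u_1 = v_1
  u_i = v_i − Σ_{j<i} ((v_i · u_j) / (u_j · u_j)) · u_j.

Step by step this gives:
  u_1 = (1, 0, -2, 2)
  u_2 = (0, 3, 3, 3)

Orthogonality check:
  u_2 · u_1 = 0 (should be 0)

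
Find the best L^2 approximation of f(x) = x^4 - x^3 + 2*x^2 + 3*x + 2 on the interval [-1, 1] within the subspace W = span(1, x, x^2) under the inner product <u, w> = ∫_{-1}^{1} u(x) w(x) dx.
g(x) = 20*x^2/7 + 12*x/5 + 67/35

The best approximation g ∈ W is the orthogonal projection of f onto W. Writing g = a_0 + a_1 x + a_2 x^2, the coefficients solve the normal equations G · a = b where
  G_{ij} = <φ_i, φ_j> and b_i = <f, φ_i>, with φ_0 = 1, φ_1 = x, φ_2 = x^2.
G =
  [2, 0, 2/3]
  [0, 2/3, 0]
  [2/3, 0, 2/5],
b = (86/15, 8/5, 254/105).
Solving gives a_0 = 67/35, a_1 = 12/5, a_2 = 20/7, so
  g(x) = 20*x^2/7 + 12*x/5 + 67/35.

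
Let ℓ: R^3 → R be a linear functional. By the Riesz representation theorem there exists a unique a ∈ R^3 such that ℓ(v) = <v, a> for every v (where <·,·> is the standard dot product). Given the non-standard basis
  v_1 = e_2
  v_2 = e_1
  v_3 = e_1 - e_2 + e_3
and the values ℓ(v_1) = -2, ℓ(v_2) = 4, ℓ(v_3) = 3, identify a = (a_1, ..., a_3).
a = (4, -2, -3)

Write a = (a_1, ..., a_3) in the standard basis. For each basis vector v_i, ℓ(v_i) = <v_i, a> is a linear equation in the a_j's. Collect the n equations into a matrix system V a = ℓ, where row i of V is v_i (expressed in the standard basis). Since V is invertible (lower-triangular with 1s on the diagonal, up to permutation), solve by back-substitution:
  V =
[[0, 1, 0],
 [1, 0, 0],
 [1, -1, 1]]
  V a = (-2, 4, 3)
Solving gives a = (4, -2, -3).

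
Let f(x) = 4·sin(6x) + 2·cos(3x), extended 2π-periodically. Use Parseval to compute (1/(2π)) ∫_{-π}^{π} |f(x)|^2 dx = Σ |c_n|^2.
Σ |c_n|^2 = 10

Expand |f|^2 and use orthogonality of {sin(nx), cos(mx)} on [-π, π]:
  ∫_{-π}^{π} sin(nx)^2 dx = π, ∫ cos(mx)^2 dx = π, and cross terms integrate to 0.
So ∫_{-π}^{π} f(x)^2 dx = 4^2 · π + 2^2 · π = (16 + 4)π.
Divide by 2π: (16 + 4)/2 = 10.
By Parseval, this equals Σ |c_n|^2.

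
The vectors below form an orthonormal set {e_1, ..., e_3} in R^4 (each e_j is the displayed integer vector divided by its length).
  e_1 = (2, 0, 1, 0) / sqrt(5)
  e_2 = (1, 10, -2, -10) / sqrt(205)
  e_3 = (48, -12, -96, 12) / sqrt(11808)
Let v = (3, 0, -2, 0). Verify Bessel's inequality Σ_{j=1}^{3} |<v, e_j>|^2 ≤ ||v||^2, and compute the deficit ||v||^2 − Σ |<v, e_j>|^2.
Σ |<v, e_j>|^2 = 13; ||v||^2 = 13; deficit = 0

Write each e_j = u_j / sqrt(<u_j, u_j>) where u_j is the displayed integer vector. Then <v, e_j> = <v, u_j> / sqrt(<u_j, u_j>), so |<v, e_j>|^2 = <v, u_j>^2 / <u_j, u_j>.
Coefficients: <v, e_1> = 4/sqrt(5), <v, e_2> = 7/sqrt(205), <v, e_3> = 336/sqrt(11808).
Square and sum: Σ |<v, e_j>|^2 = 13.
Compute ||v||^2 = v·v = 13.
Deficit = 13 − 13 = 0 ≥ 0, confirming Bessel's inequality. (The deficit equals ||v − Σ <v,e_j> e_j||^2, the squared distance from v to span{e_j}.)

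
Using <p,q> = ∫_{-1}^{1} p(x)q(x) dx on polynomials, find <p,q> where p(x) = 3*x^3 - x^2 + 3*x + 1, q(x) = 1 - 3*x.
<p,q> = -124/15

Expand the product: p(x)·q(x) = -9*x^4 + 6*x^3 - 10*x^2 + 1.
∫_{-1}^{1} of each monomial x^k gives [2/(k+1) if k even, 0 if k odd]. Integrating term-by-term (or equivalently evaluating the antiderivative F(x) = -9*x^5/5 + 3*x^4/2 - 10*x^3/3 + x at the endpoints):
  F(1) − F(−1) = -79/30 − (169/30) = -124/15.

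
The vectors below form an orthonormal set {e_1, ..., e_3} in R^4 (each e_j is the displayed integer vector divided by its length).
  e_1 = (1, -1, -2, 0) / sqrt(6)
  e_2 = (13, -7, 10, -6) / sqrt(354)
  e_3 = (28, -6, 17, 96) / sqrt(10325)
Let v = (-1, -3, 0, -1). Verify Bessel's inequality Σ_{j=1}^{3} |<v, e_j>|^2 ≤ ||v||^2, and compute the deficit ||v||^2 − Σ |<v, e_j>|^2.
Σ |<v, e_j>|^2 = 404/175; ||v||^2 = 11; deficit = 1521/175

Write each e_j = u_j / sqrt(<u_j, u_j>) where u_j is the displayed integer vector. Then <v, e_j> = <v, u_j> / sqrt(<u_j, u_j>), so |<v, e_j>|^2 = <v, u_j>^2 / <u_j, u_j>.
Coefficients: <v, e_1> = 2/sqrt(6), <v, e_2> = 14/sqrt(354), <v, e_3> = -106/sqrt(10325).
Square and sum: Σ |<v, e_j>|^2 = 404/175.
Compute ||v||^2 = v·v = 11.
Deficit = 11 − 404/175 = 1521/175 ≥ 0, confirming Bessel's inequality. (The deficit equals ||v − Σ <v,e_j> e_j||^2, the squared distance from v to span{e_j}.)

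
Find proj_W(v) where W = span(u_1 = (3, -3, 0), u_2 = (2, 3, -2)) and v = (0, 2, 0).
proj_W(v) = (-8/33, 58/33, -20/33)

Set up U = [u_1 | ... | u_2] ∈ R^(3×2). The projector onto W = col(U) is P = U (U^T U)^(-1) U^T.
Compute U^T U =
  [18, -3]
  [-3, 17],
and U^T v = (-6, 6).
Solve U^T U · c = U^T v for the coefficients: c = (-28/99, 10/33). The projection is proj_W(v) = U c.
Check: (v - proj_W(v)) · u_1 = 0  (should be 0).
Check: (v - proj_W(v)) · u_2 = 0  (should be 0).
Result: proj_W(v) = (-8/33, 58/33, -20/33).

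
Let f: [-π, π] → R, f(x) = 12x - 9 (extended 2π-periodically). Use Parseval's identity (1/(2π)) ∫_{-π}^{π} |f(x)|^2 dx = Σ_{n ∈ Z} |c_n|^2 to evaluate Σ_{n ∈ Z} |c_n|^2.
Σ |c_n|^2 = 48π^2 + 81

Expand and integrate term by term over [-π, π]:
  ∫ (12x)^2 dx = 144·(2π^3/3); ∫ 2·12·(-9)·x dx = 0 (odd integrand); ∫ (-9)^2 dx = 81·2π.
So (1/(2π)) ∫_{-π}^{π} (12x - 9)^2 dx = 144π^2/3 + 81 = 48π^2 + 81.
Parseval ⇒ Σ |c_n|^2 = 48π^2 + 81.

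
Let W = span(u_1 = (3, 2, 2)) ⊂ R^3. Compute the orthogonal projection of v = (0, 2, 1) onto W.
proj_W(v) = (18/17, 12/17, 12/17)

Set up U = [u_1 | ... | u_1] ∈ R^(3×1). The projector onto W = col(U) is P = U (U^T U)^(-1) U^T.
Compute U^T U =
  [17],
and U^T v = (6).
Solve U^T U · c = U^T v for the coefficients: c = (6/17). The projection is proj_W(v) = U c.
Check: (v - proj_W(v)) · u_1 = 0  (should be 0).
Result: proj_W(v) = (18/17, 12/17, 12/17).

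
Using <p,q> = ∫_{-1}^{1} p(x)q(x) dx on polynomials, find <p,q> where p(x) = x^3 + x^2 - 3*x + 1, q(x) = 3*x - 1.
<p,q> = -112/15

Expand the product: p(x)·q(x) = 3*x^4 + 2*x^3 - 10*x^2 + 6*x - 1.
∫_{-1}^{1} of each monomial x^k gives [2/(k+1) if k even, 0 if k odd]. Integrating term-by-term (or equivalently evaluating the antiderivative F(x) = 3*x^5/5 + x^4/2 - 10*x^3/3 + 3*x^2 - x at the endpoints):
  F(1) − F(−1) = -7/30 − (217/30) = -112/15.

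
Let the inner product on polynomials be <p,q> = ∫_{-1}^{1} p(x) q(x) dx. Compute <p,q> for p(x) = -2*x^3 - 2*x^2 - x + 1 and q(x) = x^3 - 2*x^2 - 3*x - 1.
<p,q> = 106/35

Expand the product: p(x)·q(x) = -2*x^6 + 2*x^5 + 9*x^4 + 11*x^3 + 3*x^2 - 2*x - 1.
∫_{-1}^{1} of each monomial x^k gives [2/(k+1) if k even, 0 if k odd]. Integrating term-by-term (or equivalently evaluating the antiderivative F(x) = -2*x^7/7 + x^6/3 + 9*x^5/5 + 11*x^4/4 + x^3 - x^2 - x at the endpoints):
  F(1) − F(−1) = 1511/420 − (239/420) = 106/35.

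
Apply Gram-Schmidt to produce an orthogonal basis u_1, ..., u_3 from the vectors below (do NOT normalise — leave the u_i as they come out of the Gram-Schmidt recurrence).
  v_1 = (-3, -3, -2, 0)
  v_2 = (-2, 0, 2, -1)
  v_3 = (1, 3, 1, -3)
Orthogonal basis:
  u_1 = (-3, -3, -2, 0)
  u_2 = (-19/11, 3/11, 24/11, -1)
  u_3 = (-7/97, 93/97, -129/97, -244/97)

Apply the Gram-Schmidt recurrence
  u_1 = v_1
  u_i = v_i − Σ_{j<i} ((v_i · u_j) / (u_j · u_j)) · u_j.

Step by step this gives:
  u_1 = (-3, -3, -2, 0)
  u_2 = (-19/11, 3/11, 24/11, -1)
  u_3 = (-7/97, 93/97, -129/97, -244/97)

Orthogonality check:
  u_2 · u_1 = 0 (should be 0)
  u_3 · u_1 = 0 (should be 0)
  u_3 · u_2 = 0 (should be 0)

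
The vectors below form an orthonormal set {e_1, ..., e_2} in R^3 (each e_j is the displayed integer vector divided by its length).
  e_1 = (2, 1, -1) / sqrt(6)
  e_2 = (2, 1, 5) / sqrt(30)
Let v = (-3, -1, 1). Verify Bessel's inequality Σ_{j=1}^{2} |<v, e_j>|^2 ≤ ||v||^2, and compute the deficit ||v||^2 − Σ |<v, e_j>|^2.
Σ |<v, e_j>|^2 = 54/5; ||v||^2 = 11; deficit = 1/5

Write each e_j = u_j / sqrt(<u_j, u_j>) where u_j is the displayed integer vector. Then <v, e_j> = <v, u_j> / sqrt(<u_j, u_j>), so |<v, e_j>|^2 = <v, u_j>^2 / <u_j, u_j>.
Coefficients: <v, e_1> = -8/sqrt(6), <v, e_2> = -2/sqrt(30).
Square and sum: Σ |<v, e_j>|^2 = 54/5.
Compute ||v||^2 = v·v = 11.
Deficit = 11 − 54/5 = 1/5 ≥ 0, confirming Bessel's inequality. (The deficit equals ||v − Σ <v,e_j> e_j||^2, the squared distance from v to span{e_j}.)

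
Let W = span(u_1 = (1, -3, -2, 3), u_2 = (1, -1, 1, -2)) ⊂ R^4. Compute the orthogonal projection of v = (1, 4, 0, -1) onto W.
proj_W(v) = (-181/145, 77/29, 25/29, -148/145)

Set up U = [u_1 | ... | u_2] ∈ R^(4×2). The projector onto W = col(U) is P = U (U^T U)^(-1) U^T.
Compute U^T U =
  [23, -4]
  [-4, 7],
and U^T v = (-14, -1).
Solve U^T U · c = U^T v for the coefficients: c = (-102/145, -79/145). The projection is proj_W(v) = U c.
Check: (v - proj_W(v)) · u_1 = 0  (should be 0).
Check: (v - proj_W(v)) · u_2 = 0  (should be 0).
Result: proj_W(v) = (-181/145, 77/29, 25/29, -148/145).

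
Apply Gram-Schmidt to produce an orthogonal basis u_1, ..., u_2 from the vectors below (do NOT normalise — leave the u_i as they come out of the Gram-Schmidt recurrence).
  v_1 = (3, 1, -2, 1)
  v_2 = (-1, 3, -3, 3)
Orthogonal basis:
  u_1 = (3, 1, -2, 1)
  u_2 = (-14/5, 12/5, -9/5, 12/5)

Apply the Gram-Schmidt recurrence
  u_1 = v_1
  u_i = v_i − Σ_{j<i} ((v_i · u_j) / (u_j · u_j)) · u_j.

Step by step this gives:
  u_1 = (3, 1, -2, 1)
  u_2 = (-14/5, 12/5, -9/5, 12/5)

Orthogonality check:
  u_2 · u_1 = 0 (should be 0)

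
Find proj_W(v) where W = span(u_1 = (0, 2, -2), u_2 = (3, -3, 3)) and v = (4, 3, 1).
proj_W(v) = (4, 1, -1)

Set up U = [u_1 | ... | u_2] ∈ R^(3×2). The projector onto W = col(U) is P = U (U^T U)^(-1) U^T.
Compute U^T U =
  [8, -12]
  [-12, 27],
and U^T v = (4, 6).
Solve U^T U · c = U^T v for the coefficients: c = (5/2, 4/3). The projection is proj_W(v) = U c.
Check: (v - proj_W(v)) · u_1 = 0  (should be 0).
Check: (v - proj_W(v)) · u_2 = 0  (should be 0).
Result: proj_W(v) = (4, 1, -1).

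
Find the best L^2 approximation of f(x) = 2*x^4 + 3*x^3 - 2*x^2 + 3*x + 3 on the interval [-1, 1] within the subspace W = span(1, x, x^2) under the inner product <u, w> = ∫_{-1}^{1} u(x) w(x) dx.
g(x) = -2*x^2/7 + 24*x/5 + 99/35

The best approximation g ∈ W is the orthogonal projection of f onto W. Writing g = a_0 + a_1 x + a_2 x^2, the coefficients solve the normal equations G · a = b where
  G_{ij} = <φ_i, φ_j> and b_i = <f, φ_i>, with φ_0 = 1, φ_1 = x, φ_2 = x^2.
G =
  [2, 0, 2/3]
  [0, 2/3, 0]
  [2/3, 0, 2/5],
b = (82/15, 16/5, 62/35).
Solving gives a_0 = 99/35, a_1 = 24/5, a_2 = -2/7, so
  g(x) = -2*x^2/7 + 24*x/5 + 99/35.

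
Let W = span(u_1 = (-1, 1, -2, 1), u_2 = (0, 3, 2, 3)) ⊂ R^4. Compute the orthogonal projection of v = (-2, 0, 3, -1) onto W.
proj_W(v) = (58/75, -23/150, 49/25, -23/150)

Set up U = [u_1 | ... | u_2] ∈ R^(4×2). The projector onto W = col(U) is P = U (U^T U)^(-1) U^T.
Compute U^T U =
  [7, 2]
  [2, 22],
and U^T v = (-5, 3).
Solve U^T U · c = U^T v for the coefficients: c = (-58/75, 31/150). The projection is proj_W(v) = U c.
Check: (v - proj_W(v)) · u_1 = 0  (should be 0).
Check: (v - proj_W(v)) · u_2 = 0  (should be 0).
Result: proj_W(v) = (58/75, -23/150, 49/25, -23/150).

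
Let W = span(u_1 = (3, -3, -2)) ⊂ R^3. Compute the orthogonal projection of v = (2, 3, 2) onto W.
proj_W(v) = (-21/22, 21/22, 7/11)

Set up U = [u_1 | ... | u_1] ∈ R^(3×1). The projector onto W = col(U) is P = U (U^T U)^(-1) U^T.
Compute U^T U =
  [22],
and U^T v = (-7).
Solve U^T U · c = U^T v for the coefficients: c = (-7/22). The projection is proj_W(v) = U c.
Check: (v - proj_W(v)) · u_1 = 0  (should be 0).
Result: proj_W(v) = (-21/22, 21/22, 7/11).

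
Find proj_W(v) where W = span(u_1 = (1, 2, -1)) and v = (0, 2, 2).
proj_W(v) = (1/3, 2/3, -1/3)

Set up U = [u_1 | ... | u_1] ∈ R^(3×1). The projector onto W = col(U) is P = U (U^T U)^(-1) U^T.
Compute U^T U =
  [6],
and U^T v = (2).
Solve U^T U · c = U^T v for the coefficients: c = (1/3). The projection is proj_W(v) = U c.
Check: (v - proj_W(v)) · u_1 = 0  (should be 0).
Result: proj_W(v) = (1/3, 2/3, -1/3).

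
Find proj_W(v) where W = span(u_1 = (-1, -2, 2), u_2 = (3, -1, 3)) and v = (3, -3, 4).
proj_W(v) = (197/73, -339/146, 661/146)

Set up U = [u_1 | ... | u_2] ∈ R^(3×2). The projector onto W = col(U) is P = U (U^T U)^(-1) U^T.
Compute U^T U =
  [9, 5]
  [5, 19],
and U^T v = (11, 24).
Solve U^T U · c = U^T v for the coefficients: c = (89/146, 161/146). The projection is proj_W(v) = U c.
Check: (v - proj_W(v)) · u_1 = 0  (should be 0).
Check: (v - proj_W(v)) · u_2 = 0  (should be 0).
Result: proj_W(v) = (197/73, -339/146, 661/146).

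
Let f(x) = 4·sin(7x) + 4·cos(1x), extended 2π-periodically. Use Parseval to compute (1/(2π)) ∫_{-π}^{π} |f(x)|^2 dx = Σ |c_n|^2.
Σ |c_n|^2 = 16

Expand |f|^2 and use orthogonality of {sin(nx), cos(mx)} on [-π, π]:
  ∫_{-π}^{π} sin(nx)^2 dx = π, ∫ cos(mx)^2 dx = π, and cross terms integrate to 0.
So ∫_{-π}^{π} f(x)^2 dx = 4^2 · π + 4^2 · π = (16 + 16)π.
Divide by 2π: (16 + 16)/2 = 16.
By Parseval, this equals Σ |c_n|^2.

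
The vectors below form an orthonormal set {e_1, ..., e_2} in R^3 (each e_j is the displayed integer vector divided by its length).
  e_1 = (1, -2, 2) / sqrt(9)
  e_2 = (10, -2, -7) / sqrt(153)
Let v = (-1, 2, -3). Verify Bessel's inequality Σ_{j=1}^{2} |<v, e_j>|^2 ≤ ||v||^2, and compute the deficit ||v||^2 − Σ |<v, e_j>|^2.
Σ |<v, e_j>|^2 = 234/17; ||v||^2 = 14; deficit = 4/17

Write each e_j = u_j / sqrt(<u_j, u_j>) where u_j is the displayed integer vector. Then <v, e_j> = <v, u_j> / sqrt(<u_j, u_j>), so |<v, e_j>|^2 = <v, u_j>^2 / <u_j, u_j>.
Coefficients: <v, e_1> = -11/sqrt(9), <v, e_2> = 7/sqrt(153).
Square and sum: Σ |<v, e_j>|^2 = 234/17.
Compute ||v||^2 = v·v = 14.
Deficit = 14 − 234/17 = 4/17 ≥ 0, confirming Bessel's inequality. (The deficit equals ||v − Σ <v,e_j> e_j||^2, the squared distance from v to span{e_j}.)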